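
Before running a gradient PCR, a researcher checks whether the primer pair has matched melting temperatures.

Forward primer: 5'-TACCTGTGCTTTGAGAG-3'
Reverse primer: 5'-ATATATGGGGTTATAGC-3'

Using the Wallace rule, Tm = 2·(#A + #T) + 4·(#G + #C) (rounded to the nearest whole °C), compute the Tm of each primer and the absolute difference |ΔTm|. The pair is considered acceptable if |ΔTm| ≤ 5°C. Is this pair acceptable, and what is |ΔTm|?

Forward: A=3 T=6 G=5 C=3 → Tm = 2·9 + 4·8 = 50°C.
Reverse: A=5 T=6 G=5 C=1 → Tm = 2·11 + 4·6 = 46°C.
|ΔTm| = |50 − 46| = 4°C, ≤ 5°C.

|ΔTm| = 4°C; the pair is acceptable.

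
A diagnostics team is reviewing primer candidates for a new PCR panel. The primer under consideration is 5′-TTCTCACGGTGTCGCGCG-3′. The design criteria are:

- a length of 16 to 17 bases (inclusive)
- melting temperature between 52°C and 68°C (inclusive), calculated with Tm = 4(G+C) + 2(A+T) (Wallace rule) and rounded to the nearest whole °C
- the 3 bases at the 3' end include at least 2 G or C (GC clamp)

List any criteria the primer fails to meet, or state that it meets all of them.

Fails: length.

Base counts: A=1, T=5, G=6, C=6 (length 18).
length: length 18, outside 16–17 ✗
Tm: Tm = 2·6 + 4·12 = 60°C ✓
GC clamp: 3' end GCG has 3 G/C ✓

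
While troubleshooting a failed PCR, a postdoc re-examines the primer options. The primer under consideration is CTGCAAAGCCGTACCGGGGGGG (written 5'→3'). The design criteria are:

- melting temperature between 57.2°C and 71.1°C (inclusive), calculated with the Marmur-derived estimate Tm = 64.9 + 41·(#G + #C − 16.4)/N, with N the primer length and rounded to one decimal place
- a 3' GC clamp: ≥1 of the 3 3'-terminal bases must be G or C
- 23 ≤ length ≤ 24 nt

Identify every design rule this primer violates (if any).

Fails: length.

Base counts: A=4, T=2, G=10, C=6 (length 22).
Tm: Tm = 64.9 + 41·(16 − 16.4)/22 = 64.2°C ✓
GC clamp: 3' end GGG has 3 G/C ✓
length: length 22, outside 23–24 ✗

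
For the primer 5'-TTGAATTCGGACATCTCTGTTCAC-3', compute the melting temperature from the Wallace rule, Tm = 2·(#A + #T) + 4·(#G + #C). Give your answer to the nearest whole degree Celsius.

68°C

Base counts: A=5, T=9, G=4, C=6 (length 24).
Tm = 2·(5+9) + 4·(4+6) = 2·14 + 4·10 = 28 + 40 = 68°C.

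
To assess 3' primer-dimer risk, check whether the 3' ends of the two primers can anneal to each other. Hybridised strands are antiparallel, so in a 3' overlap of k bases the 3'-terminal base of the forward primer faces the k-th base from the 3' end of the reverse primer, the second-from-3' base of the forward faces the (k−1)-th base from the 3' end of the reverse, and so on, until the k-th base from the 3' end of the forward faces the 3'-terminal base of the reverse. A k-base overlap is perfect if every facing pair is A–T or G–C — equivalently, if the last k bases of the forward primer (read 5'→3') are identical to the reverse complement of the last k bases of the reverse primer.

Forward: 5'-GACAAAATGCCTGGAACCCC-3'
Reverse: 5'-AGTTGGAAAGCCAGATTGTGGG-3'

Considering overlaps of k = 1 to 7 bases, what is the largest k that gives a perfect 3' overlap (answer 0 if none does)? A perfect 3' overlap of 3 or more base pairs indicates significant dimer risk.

Longest perfect overlap: 3 complementary base pairs; significant dimer risk (threshold 3).

Last 7 bases (5'→3') — forward …GAACCCC, reverse …TTGTGGG.
Reverse complement of the reverse primer's last 7 bases: CCCACAA; its first k bases are the reverse complement of the reverse primer's last k bases, so a perfect k-base overlap needs the forward primer's last k bases to equal them.
Comparing (forward last k vs required): k=1: C vs C ✓; k=2: CC vs CC ✓; k=3: CCC vs CCC ✓; k=4: CCCC vs CCCA ✗; k=5: ACCCC vs CCCAC ✗; k=6: AACCCC vs CCCACA ✗; k=7: GAACCCC vs CCCACAA ✗.
Perfect overlaps at k = 1, 2, 3; the largest is 3.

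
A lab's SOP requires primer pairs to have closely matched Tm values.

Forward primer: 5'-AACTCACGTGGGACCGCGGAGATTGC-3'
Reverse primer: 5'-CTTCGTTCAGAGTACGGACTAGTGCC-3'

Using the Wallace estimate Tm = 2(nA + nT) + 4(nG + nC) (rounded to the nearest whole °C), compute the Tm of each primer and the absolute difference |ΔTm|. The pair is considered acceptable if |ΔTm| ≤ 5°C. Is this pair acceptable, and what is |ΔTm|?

|ΔTm| = 4°C; the pair is acceptable.

Forward: A=6 T=4 G=9 C=7 → Tm = 2·10 + 4·16 = 84°C.
Reverse: A=5 T=7 G=7 C=7 → Tm = 2·12 + 4·14 = 80°C.
|ΔTm| = |84 − 80| = 4°C, ≤ 5°C.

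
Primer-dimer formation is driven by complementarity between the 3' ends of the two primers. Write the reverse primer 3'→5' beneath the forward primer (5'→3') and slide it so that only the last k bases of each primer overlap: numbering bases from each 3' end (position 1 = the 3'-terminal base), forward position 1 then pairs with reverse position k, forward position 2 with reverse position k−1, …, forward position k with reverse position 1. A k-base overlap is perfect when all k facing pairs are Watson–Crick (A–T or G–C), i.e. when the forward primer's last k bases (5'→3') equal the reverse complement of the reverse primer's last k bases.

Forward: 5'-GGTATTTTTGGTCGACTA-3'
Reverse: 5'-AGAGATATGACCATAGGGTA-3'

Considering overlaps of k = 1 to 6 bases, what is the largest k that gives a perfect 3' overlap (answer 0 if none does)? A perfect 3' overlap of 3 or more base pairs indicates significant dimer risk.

Longest perfect overlap: 2 complementary base pairs; below the dimer-risk threshold (threshold 3).

Last 6 bases (5'→3') — forward …CGACTA, reverse …AGGGTA.
Reverse complement of the reverse primer's last 6 bases: TACCCT; its first k bases are the reverse complement of the reverse primer's last k bases, so a perfect k-base overlap needs the forward primer's last k bases to equal them.
Comparing (forward last k vs required): k=1: A vs T ✗; k=2: TA vs TA ✓; k=3: CTA vs TAC ✗; k=4: ACTA vs TACC ✗; k=5: GACTA vs TACCC ✗; k=6: CGACTA vs TACCCT ✗.
Only k = 2 is perfect, so the longest perfect 3' overlap is 2.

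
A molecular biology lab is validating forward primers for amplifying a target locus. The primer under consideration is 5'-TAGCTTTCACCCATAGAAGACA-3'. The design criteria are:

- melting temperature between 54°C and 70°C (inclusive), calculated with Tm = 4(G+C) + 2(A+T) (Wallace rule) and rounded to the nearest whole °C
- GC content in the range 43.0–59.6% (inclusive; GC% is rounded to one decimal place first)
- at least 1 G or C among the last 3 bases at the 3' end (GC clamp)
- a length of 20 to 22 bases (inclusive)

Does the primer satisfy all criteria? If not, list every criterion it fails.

Fails: GC content.

Base counts: A=8, T=5, G=3, C=6 (length 22).
Tm: Tm = 2·13 + 4·9 = 62°C ✓
GC content: GC 9/22 = 40.9%, outside 43.0–59.6% ✗
GC clamp: 3' end ACA has 1 G/C ✓
length: length 22 ✓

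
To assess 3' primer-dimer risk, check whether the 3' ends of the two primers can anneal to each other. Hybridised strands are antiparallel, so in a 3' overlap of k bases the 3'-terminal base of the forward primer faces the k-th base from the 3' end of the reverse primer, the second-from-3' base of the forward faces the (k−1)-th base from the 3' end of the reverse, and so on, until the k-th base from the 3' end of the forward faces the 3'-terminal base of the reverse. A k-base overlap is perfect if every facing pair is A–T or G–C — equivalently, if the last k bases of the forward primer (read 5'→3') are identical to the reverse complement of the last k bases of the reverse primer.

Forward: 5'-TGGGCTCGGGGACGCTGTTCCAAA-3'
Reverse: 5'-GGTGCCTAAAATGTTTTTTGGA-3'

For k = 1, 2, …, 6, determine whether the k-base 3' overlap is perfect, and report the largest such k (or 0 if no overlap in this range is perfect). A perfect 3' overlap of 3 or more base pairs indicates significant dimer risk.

Last 6 bases (5'→3') — forward …TCCAAA, reverse …TTTGGA.
Reverse complement of the reverse primer's last 6 bases: TCCAAA; its first k bases are the reverse complement of the reverse primer's last k bases, so a perfect k-base overlap needs the forward primer's last k bases to equal them.
Comparing (forward last k vs required): k=1: A vs T ✗; k=2: AA vs TC ✗; k=3: AAA vs TCC ✗; k=4: CAAA vs TCCA ✗; k=5: CCAAA vs TCCAA ✗; k=6: TCCAAA vs TCCAAA ✓.
Only k = 6 is perfect, so the longest perfect 3' overlap is 6.

Longest perfect overlap: 6 complementary base pairs; significant dimer risk (threshold 3).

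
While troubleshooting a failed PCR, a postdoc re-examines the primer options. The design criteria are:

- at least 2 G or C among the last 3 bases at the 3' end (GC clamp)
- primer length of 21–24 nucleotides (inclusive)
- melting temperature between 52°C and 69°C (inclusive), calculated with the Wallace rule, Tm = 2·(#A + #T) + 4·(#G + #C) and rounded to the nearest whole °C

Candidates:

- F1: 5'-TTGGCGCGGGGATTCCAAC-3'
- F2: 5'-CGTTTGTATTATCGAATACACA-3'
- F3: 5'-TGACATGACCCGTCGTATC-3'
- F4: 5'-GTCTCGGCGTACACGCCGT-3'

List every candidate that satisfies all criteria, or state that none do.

F1 (19 nt, A=3 T=4 G=7 C=5): 3' end AAC has 1 G/C, need ≥2 ✗; length 19, outside 21–24 ✗; Tm = 2·7 + 4·12 = 62°C ✓ — fails.
F2 (22 nt, A=7 T=8 G=3 C=4): 3' end ACA has 1 G/C, need ≥2 ✗; length 22 ✓; Tm = 2·15 + 4·7 = 58°C ✓ — fails.
F3 (19 nt, A=4 T=5 G=4 C=6): 3' end ATC has 1 G/C, need ≥2 ✗; length 19, outside 21–24 ✗; Tm = 2·9 + 4·10 = 58°C ✓ — fails.
F4 (19 nt, A=2 T=4 G=6 C=7): 3' end CGT has 2 G/C ✓; length 19, outside 21–24 ✗; Tm = 2·6 + 4·13 = 64°C ✓ — fails.

None of the candidates satisfy all criteria.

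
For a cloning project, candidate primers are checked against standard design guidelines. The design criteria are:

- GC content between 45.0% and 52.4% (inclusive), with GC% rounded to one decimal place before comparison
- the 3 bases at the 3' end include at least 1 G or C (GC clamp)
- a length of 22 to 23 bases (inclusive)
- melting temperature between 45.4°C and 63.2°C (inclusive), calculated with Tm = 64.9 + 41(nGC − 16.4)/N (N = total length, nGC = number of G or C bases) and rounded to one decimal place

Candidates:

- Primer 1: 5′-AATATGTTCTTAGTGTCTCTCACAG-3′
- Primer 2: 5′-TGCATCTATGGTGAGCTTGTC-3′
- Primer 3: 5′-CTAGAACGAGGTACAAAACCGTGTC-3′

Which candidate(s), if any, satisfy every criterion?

Primer 1 (25 nt, A=6 T=10 G=4 C=5): GC 9/25 = 36.0%, outside 45.0–52.4% ✗; 3' end CAG has 2 G/C ✓; length 25, outside 22–23 ✗; Tm = 64.9 + 41·(9 − 16.4)/25 = 52.8°C ✓ — fails.
Primer 2 (21 nt, A=3 T=8 G=6 C=4): GC 10/21 = 47.6% ✓; 3' end GTC has 2 G/C ✓; length 21, outside 22–23 ✗; Tm = 64.9 + 41·(10 − 16.4)/21 = 52.4°C ✓ — fails.
Primer 3 (25 nt, A=9 T=4 G=6 C=6): GC 12/25 = 48.0% ✓; 3' end GTC has 2 G/C ✓; length 25, outside 22–23 ✗; Tm = 64.9 + 41·(12 − 16.4)/25 = 57.7°C ✓ — fails.

None of the candidates satisfy all criteria.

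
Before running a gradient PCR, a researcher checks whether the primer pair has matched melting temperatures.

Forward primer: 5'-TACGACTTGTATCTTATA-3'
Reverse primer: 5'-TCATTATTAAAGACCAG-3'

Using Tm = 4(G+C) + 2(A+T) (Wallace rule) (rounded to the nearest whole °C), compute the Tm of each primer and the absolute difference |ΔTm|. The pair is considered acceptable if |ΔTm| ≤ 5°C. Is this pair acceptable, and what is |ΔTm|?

Forward: A=5 T=8 G=2 C=3 → Tm = 2·13 + 4·5 = 46°C.
Reverse: A=7 T=5 G=2 C=3 → Tm = 2·12 + 4·5 = 44°C.
|ΔTm| = |46 − 44| = 2°C, ≤ 5°C.

|ΔTm| = 2°C; the pair is acceptable.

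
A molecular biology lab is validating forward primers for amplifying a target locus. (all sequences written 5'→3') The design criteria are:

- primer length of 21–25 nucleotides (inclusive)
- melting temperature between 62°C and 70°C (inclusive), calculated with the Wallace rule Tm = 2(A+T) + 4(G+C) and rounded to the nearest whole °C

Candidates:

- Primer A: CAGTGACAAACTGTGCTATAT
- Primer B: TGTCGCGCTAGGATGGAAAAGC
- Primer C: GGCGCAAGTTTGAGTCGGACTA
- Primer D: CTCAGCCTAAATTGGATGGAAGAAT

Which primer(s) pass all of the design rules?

Primer B, Primer C and Primer D.

Primer A (21 nt, A=7 T=6 G=4 C=4): length 21 ✓; Tm = 2·13 + 4·8 = 58°C, outside 62–70°C ✗ — fails.
Primer B (22 nt, A=6 T=4 G=8 C=4): length 22 ✓; Tm = 2·10 + 4·12 = 68°C ✓ — passes.
Primer C (22 nt, A=5 T=5 G=8 C=4): length 22 ✓; Tm = 2·10 + 4·12 = 68°C ✓ — passes.
Primer D (25 nt, A=9 T=6 G=6 C=4): length 25 ✓; Tm = 2·15 + 4·10 = 70°C ✓ — passes.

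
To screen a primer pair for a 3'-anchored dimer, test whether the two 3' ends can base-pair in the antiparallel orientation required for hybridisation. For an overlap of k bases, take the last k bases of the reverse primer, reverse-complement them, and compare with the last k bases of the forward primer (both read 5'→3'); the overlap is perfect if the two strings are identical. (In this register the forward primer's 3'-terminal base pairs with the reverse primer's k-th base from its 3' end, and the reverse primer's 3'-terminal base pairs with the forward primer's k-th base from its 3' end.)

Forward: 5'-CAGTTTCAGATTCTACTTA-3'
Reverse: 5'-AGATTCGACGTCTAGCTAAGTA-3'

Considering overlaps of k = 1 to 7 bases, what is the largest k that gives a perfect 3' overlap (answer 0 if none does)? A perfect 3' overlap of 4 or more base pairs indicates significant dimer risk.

Longest perfect overlap: 6 complementary base pairs; significant dimer risk (threshold 4).

Last 7 bases (5'→3') — forward …CTACTTA, reverse …CTAAGTA.
Reverse complement of the reverse primer's last 7 bases: TACTTAG; its first k bases are the reverse complement of the reverse primer's last k bases, so a perfect k-base overlap needs the forward primer's last k bases to equal them.
Comparing (forward last k vs required): k=1: A vs T ✗; k=2: TA vs TA ✓; k=3: TTA vs TAC ✗; k=4: CTTA vs TACT ✗; k=5: ACTTA vs TACTT ✗; k=6: TACTTA vs TACTTA ✓; k=7: CTACTTA vs TACTTAG ✗.
Perfect overlaps at k = 2, 6; the largest is 6.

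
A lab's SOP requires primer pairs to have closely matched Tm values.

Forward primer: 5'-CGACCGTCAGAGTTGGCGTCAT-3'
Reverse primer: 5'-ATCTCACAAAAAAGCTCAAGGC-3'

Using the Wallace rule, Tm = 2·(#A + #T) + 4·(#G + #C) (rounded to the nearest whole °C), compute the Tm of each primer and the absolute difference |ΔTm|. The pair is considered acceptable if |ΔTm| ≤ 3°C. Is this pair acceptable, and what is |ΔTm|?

Forward: A=4 T=5 G=7 C=6 → Tm = 2·9 + 4·13 = 70°C.
Reverse: A=10 T=3 G=3 C=6 → Tm = 2·13 + 4·9 = 62°C.
|ΔTm| = |70 − 62| = 8°C, > 3°C.

|ΔTm| = 8°C; the pair is not acceptable.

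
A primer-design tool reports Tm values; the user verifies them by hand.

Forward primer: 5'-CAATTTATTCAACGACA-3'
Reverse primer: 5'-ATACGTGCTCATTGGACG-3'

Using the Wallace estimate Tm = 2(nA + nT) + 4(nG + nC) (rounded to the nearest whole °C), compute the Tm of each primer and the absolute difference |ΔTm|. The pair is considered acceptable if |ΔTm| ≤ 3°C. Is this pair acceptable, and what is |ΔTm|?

Forward: A=7 T=5 G=1 C=4 → Tm = 2·12 + 4·5 = 44°C.
Reverse: A=4 T=5 G=5 C=4 → Tm = 2·9 + 4·9 = 54°C.
|ΔTm| = |44 − 54| = 10°C, > 3°C.

|ΔTm| = 10°C; the pair is not acceptable.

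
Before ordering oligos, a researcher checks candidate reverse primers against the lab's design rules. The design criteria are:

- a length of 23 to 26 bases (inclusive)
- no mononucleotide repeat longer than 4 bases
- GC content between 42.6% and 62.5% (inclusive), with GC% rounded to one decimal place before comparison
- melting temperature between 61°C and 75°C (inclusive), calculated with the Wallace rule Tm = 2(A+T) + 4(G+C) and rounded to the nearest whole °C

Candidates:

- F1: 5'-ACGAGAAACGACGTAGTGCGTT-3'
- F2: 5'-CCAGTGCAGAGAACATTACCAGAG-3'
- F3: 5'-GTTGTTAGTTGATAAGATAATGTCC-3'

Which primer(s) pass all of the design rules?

F2 only.

F1 (22 nt, A=7 T=4 G=7 C=4): length 22, outside 23–26 ✗; longest run = 3 ✓; GC 11/22 = 50.0% ✓; Tm = 2·11 + 4·11 = 66°C ✓ — fails.
F2 (24 nt, A=9 T=3 G=6 C=6): length 24 ✓; longest run = 2 ✓; GC 12/24 = 50.0% ✓; Tm = 2·12 + 4·12 = 72°C ✓ — passes.
F3 (25 nt, A=7 T=10 G=6 C=2): length 25 ✓; longest run = 2 ✓; GC 8/25 = 32.0%, outside 42.6–62.5% ✗; Tm = 2·17 + 4·8 = 66°C ✓ — fails.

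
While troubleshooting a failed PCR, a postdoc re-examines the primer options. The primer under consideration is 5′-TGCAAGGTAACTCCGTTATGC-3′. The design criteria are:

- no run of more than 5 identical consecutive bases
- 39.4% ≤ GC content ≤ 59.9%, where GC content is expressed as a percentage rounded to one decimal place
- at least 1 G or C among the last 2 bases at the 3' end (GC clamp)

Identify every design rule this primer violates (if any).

Meets all criteria.

Base counts: A=5, T=6, G=5, C=5 (length 21).
homopolymer run: longest run = 2 ✓
GC content: GC 10/21 = 47.6% ✓
GC clamp: 3' end GC has 2 G/C ✓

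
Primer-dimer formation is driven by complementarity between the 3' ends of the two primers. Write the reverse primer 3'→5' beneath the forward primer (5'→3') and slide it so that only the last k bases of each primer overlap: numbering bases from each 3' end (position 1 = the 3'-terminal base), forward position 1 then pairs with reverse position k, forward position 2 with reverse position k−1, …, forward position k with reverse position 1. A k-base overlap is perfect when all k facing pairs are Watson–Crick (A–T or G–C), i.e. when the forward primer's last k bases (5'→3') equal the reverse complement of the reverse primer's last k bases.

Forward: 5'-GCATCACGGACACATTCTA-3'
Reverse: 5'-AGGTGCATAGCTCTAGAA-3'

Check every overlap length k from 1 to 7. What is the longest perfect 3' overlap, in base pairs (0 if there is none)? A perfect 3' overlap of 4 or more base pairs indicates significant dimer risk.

Last 7 bases (5'→3') — forward …CATTCTA, reverse …TCTAGAA.
Reverse complement of the reverse primer's last 7 bases: TTCTAGA; its first k bases are the reverse complement of the reverse primer's last k bases, so a perfect k-base overlap needs the forward primer's last k bases to equal them.
Comparing (forward last k vs required): k=1: A vs T ✗; k=2: TA vs TT ✗; k=3: CTA vs TTC ✗; k=4: TCTA vs TTCT ✗; k=5: TTCTA vs TTCTA ✓; k=6: ATTCTA vs TTCTAG ✗; k=7: CATTCTA vs TTCTAGA ✗.
Only k = 5 is perfect, so the longest perfect 3' overlap is 5.

Longest perfect overlap: 5 complementary base pairs; significant dimer risk (threshold 4).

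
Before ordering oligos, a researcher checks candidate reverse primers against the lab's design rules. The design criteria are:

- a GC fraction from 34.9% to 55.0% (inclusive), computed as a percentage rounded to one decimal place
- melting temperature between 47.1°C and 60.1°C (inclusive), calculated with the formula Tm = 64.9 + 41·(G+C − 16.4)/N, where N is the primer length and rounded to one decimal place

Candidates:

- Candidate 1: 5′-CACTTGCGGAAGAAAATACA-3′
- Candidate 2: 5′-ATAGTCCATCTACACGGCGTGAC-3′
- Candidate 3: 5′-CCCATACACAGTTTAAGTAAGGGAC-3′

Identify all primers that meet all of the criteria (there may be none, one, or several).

Candidate 1, Candidate 2 and Candidate 3.

Candidate 1 (20 nt, A=9 T=3 G=4 C=4): GC 8/20 = 40.0% ✓; Tm = 64.9 + 41·(8 − 16.4)/20 = 47.7°C ✓ — passes.
Candidate 2 (23 nt, A=6 T=5 G=5 C=7): GC 12/23 = 52.2% ✓; Tm = 64.9 + 41·(12 − 16.4)/23 = 57.1°C ✓ — passes.
Candidate 3 (25 nt, A=9 T=5 G=5 C=6): GC 11/25 = 44.0% ✓; Tm = 64.9 + 41·(11 − 16.4)/25 = 56.0°C ✓ — passes.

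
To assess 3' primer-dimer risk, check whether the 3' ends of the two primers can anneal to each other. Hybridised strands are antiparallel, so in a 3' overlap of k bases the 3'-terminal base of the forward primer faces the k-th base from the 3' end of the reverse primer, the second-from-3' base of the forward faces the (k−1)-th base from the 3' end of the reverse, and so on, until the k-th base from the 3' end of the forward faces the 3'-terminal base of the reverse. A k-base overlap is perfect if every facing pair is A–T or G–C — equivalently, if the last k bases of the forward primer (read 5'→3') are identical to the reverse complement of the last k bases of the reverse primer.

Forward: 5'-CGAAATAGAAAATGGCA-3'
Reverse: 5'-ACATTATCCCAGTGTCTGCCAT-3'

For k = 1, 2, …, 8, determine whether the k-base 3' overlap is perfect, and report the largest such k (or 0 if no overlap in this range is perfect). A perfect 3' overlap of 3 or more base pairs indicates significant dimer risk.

Last 8 bases (5'→3') — forward …AAATGGCA, reverse …TCTGCCAT.
Reverse complement of the reverse primer's last 8 bases: ATGGCAGA; its first k bases are the reverse complement of the reverse primer's last k bases, so a perfect k-base overlap needs the forward primer's last k bases to equal them.
Comparing (forward last k vs required): k=1: A vs A ✓; k=2: CA vs AT ✗; k=3: GCA vs ATG ✗; k=4: GGCA vs ATGG ✗; k=5: TGGCA vs ATGGC ✗; k=6: ATGGCA vs ATGGCA ✓; k=7: AATGGCA vs ATGGCAG ✗; k=8: AAATGGCA vs ATGGCAGA ✗.
Perfect overlaps at k = 1, 6; the largest is 6.

Longest perfect overlap: 6 complementary base pairs; significant dimer risk (threshold 3).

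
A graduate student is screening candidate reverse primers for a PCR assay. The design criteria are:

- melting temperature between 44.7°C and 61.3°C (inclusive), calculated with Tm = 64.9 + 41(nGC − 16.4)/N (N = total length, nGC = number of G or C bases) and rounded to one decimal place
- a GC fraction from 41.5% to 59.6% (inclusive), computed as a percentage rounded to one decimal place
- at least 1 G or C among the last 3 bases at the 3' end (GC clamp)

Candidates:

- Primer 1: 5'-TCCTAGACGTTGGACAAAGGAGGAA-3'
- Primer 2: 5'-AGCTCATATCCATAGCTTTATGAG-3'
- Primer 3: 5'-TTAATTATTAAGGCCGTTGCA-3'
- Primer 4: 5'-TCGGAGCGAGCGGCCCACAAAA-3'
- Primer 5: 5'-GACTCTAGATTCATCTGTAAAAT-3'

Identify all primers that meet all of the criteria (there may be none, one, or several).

Primer 1 (25 nt, A=9 T=4 G=8 C=4): Tm = 64.9 + 41·(12 − 16.4)/25 = 57.7°C ✓; GC 12/25 = 48.0% ✓; 3' end GAA has 1 G/C ✓ — passes.
Primer 2 (24 nt, A=7 T=8 G=4 C=5): Tm = 64.9 + 41·(9 − 16.4)/24 = 52.3°C ✓; GC 9/24 = 37.5%, outside 41.5–59.6% ✗; 3' end GAG has 2 G/C ✓ — fails.
Primer 3 (21 nt, A=6 T=8 G=4 C=3): Tm = 64.9 + 41·(7 − 16.4)/21 = 46.5°C ✓; GC 7/21 = 33.3%, outside 41.5–59.6% ✗; 3' end GCA has 2 G/C ✓ — fails.
Primer 4 (22 nt, A=7 T=1 G=7 C=7): Tm = 64.9 + 41·(14 − 16.4)/22 = 60.4°C ✓; GC 14/22 = 63.6%, outside 41.5–59.6% ✗; 3' end AAA has 0 G/C, need ≥1 ✗ — fails.
Primer 5 (23 nt, A=8 T=8 G=3 C=4): Tm = 64.9 + 41·(7 − 16.4)/23 = 48.1°C ✓; GC 7/23 = 30.4%, outside 41.5–59.6% ✗; 3' end AAT has 0 G/C, need ≥1 ✗ — fails.

Primer 1 only.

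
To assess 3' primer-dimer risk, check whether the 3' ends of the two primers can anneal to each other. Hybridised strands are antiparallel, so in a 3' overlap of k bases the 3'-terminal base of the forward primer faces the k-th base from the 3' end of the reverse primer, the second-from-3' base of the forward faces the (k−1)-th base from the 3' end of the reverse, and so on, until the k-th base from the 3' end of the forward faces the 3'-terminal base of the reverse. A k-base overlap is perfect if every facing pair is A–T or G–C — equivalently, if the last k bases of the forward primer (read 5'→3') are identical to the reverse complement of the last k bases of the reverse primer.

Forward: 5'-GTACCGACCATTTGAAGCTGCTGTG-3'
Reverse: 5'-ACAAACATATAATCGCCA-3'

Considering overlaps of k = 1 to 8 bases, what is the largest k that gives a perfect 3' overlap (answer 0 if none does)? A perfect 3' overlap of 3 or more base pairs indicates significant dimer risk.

Longest perfect overlap: 2 complementary base pairs; below the dimer-risk threshold (threshold 3).

Last 8 bases (5'→3') — forward …CTGCTGTG, reverse …AATCGCCA.
Reverse complement of the reverse primer's last 8 bases: TGGCGATT; its first k bases are the reverse complement of the reverse primer's last k bases, so a perfect k-base overlap needs the forward primer's last k bases to equal them.
Comparing (forward last k vs required): k=1: G vs T ✗; k=2: TG vs TG ✓; k=3: GTG vs TGG ✗; k=4: TGTG vs TGGC ✗; k=5: CTGTG vs TGGCG ✗; k=6: GCTGTG vs TGGCGA ✗; k=7: TGCTGTG vs TGGCGAT ✗; k=8: CTGCTGTG vs TGGCGATT ✗.
Only k = 2 is perfect, so the longest perfect 3' overlap is 2.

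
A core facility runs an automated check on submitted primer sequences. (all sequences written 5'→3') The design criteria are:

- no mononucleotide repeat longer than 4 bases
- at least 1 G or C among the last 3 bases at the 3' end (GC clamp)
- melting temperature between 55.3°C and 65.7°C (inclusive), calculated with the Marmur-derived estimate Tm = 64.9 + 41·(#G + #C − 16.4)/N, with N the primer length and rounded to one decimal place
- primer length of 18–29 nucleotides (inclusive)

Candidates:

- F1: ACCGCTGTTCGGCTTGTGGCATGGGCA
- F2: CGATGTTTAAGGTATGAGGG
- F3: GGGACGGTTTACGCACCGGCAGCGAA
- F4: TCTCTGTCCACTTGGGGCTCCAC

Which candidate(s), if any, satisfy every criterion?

F1 (27 nt, A=3 T=7 G=10 C=7): longest run = 3 ✓; 3' end GCA has 2 G/C ✓; Tm = 64.9 + 41·(17 − 16.4)/27 = 65.8°C, outside 55.3–65.7°C ✗; length 27 ✓ — fails.
F2 (20 nt, A=5 T=6 G=8 C=1): longest run = 3 ✓; 3' end GGG has 3 G/C ✓; Tm = 64.9 + 41·(9 − 16.4)/20 = 49.7°C, outside 55.3–65.7°C ✗; length 20 ✓ — fails.
F3 (26 nt, A=6 T=3 G=10 C=7): longest run = 3 ✓; 3' end GAA has 1 G/C ✓; Tm = 64.9 + 41·(17 − 16.4)/26 = 65.8°C, outside 55.3–65.7°C ✗; length 26 ✓ — fails.
F4 (23 nt, A=2 T=7 G=5 C=9): longest run = 4 ✓; 3' end CAC has 2 G/C ✓; Tm = 64.9 + 41·(14 − 16.4)/23 = 60.6°C ✓; length 23 ✓ — passes.

F4 only.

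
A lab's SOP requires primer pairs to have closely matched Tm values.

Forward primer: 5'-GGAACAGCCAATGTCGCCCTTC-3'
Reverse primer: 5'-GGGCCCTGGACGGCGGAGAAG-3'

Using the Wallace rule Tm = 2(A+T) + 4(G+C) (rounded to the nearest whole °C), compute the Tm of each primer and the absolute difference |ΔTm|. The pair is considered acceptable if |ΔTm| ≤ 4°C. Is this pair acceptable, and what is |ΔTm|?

Forward: A=5 T=4 G=5 C=8 → Tm = 2·9 + 4·13 = 70°C.
Reverse: A=4 T=1 G=11 C=5 → Tm = 2·5 + 4·16 = 74°C.
|ΔTm| = |70 − 74| = 4°C, ≤ 4°C.

|ΔTm| = 4°C; the pair is acceptable.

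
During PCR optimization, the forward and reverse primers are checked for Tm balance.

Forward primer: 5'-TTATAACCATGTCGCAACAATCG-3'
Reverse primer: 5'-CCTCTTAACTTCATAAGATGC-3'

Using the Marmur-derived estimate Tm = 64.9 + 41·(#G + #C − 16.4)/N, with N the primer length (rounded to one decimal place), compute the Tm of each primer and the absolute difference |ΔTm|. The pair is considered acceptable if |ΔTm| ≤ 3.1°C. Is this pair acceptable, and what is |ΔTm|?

|ΔTm| = 3.2°C; the pair is not acceptable.

Forward: G+C = 9, N = 23 → Tm = 64.9 + 41·(9 − 16.4)/23 = 51.7°C.
Reverse: G+C = 8, N = 21 → Tm = 64.9 + 41·(8 − 16.4)/21 = 48.5°C.
|ΔTm| = |51.7 − 48.5| = 3.2°C, > 3.1°C.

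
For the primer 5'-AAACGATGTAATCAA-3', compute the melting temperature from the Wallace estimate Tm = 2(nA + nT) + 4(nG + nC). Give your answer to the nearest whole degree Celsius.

Base counts: A=8, T=3, G=2, C=2 (length 15).
Tm = 2·(8+3) + 4·(2+2) = 2·11 + 4·4 = 22 + 16 = 38°C.

38°C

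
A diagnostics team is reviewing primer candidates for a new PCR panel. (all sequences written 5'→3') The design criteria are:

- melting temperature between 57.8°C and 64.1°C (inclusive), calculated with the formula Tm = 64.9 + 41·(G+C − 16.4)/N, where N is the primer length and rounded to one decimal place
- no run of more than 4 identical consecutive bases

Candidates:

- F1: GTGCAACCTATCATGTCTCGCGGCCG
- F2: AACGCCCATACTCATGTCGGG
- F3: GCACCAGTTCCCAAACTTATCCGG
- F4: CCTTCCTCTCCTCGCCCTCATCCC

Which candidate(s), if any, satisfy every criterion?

F1 (26 nt, A=4 T=6 G=7 C=9): Tm = 64.9 + 41·(16 − 16.4)/26 = 64.3°C, outside 57.8–64.1°C ✗; longest run = 2 ✓ — fails.
F2 (21 nt, A=5 T=4 G=5 C=7): Tm = 64.9 + 41·(12 − 16.4)/21 = 56.3°C, outside 57.8–64.1°C ✗; longest run = 3 ✓ — fails.
F3 (24 nt, A=6 T=5 G=4 C=9): Tm = 64.9 + 41·(13 − 16.4)/24 = 59.1°C ✓; longest run = 3 ✓ — passes.
F4 (24 nt, A=1 T=7 G=1 C=15): Tm = 64.9 + 41·(16 − 16.4)/24 = 64.2°C, outside 57.8–64.1°C ✗; longest run = 3 ✓ — fails.

F3 only.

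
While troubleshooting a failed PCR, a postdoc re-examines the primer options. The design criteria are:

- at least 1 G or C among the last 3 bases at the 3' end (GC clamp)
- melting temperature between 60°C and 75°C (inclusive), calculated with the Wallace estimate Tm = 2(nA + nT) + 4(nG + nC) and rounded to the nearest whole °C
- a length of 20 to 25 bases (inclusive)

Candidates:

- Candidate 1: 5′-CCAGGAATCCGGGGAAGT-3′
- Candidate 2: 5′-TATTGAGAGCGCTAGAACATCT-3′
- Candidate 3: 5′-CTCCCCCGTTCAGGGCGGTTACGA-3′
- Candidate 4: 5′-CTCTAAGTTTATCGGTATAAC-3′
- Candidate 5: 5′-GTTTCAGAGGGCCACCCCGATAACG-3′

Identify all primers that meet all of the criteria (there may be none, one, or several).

Candidate 1 (18 nt, A=5 T=2 G=7 C=4): 3' end AGT has 1 G/C ✓; Tm = 2·7 + 4·11 = 58°C, outside 60–75°C ✗; length 18, outside 20–25 ✗ — fails.
Candidate 2 (22 nt, A=7 T=6 G=5 C=4): 3' end TCT has 1 G/C ✓; Tm = 2·13 + 4·9 = 62°C ✓; length 22 ✓ — passes.
Candidate 3 (24 nt, A=3 T=5 G=7 C=9): 3' end CGA has 2 G/C ✓; Tm = 2·8 + 4·16 = 80°C, outside 60–75°C ✗; length 24 ✓ — fails.
Candidate 4 (21 nt, A=6 T=8 G=3 C=4): 3' end AAC has 1 G/C ✓; Tm = 2·14 + 4·7 = 56°C, outside 60–75°C ✗; length 21 ✓ — fails.
Candidate 5 (25 nt, A=6 T=4 G=7 C=8): 3' end ACG has 2 G/C ✓; Tm = 2·10 + 4·15 = 80°C, outside 60–75°C ✗; length 25 ✓ — fails.

Candidate 2 only.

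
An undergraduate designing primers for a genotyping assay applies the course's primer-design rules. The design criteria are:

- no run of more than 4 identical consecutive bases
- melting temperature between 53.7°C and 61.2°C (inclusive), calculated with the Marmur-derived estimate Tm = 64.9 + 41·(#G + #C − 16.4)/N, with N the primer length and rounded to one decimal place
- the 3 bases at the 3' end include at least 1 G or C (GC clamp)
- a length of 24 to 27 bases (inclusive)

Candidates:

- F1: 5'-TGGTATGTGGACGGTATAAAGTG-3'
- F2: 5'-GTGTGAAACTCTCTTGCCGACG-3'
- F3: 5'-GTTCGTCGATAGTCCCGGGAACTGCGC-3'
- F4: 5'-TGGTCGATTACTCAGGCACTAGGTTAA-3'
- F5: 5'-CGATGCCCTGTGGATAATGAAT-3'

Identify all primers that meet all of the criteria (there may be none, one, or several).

F1 (23 nt, A=6 T=7 G=9 C=1): longest run = 3 ✓; Tm = 64.9 + 41·(10 − 16.4)/23 = 53.5°C, outside 53.7–61.2°C ✗; 3' end GTG has 2 G/C ✓; length 23, outside 24–27 ✗ — fails.
F2 (22 nt, A=4 T=6 G=6 C=6): longest run = 3 ✓; Tm = 64.9 + 41·(12 − 16.4)/22 = 56.7°C ✓; 3' end ACG has 2 G/C ✓; length 22, outside 24–27 ✗ — fails.
F3 (27 nt, A=4 T=6 G=9 C=8): longest run = 3 ✓; Tm = 64.9 + 41·(17 − 16.4)/27 = 65.8°C, outside 53.7–61.2°C ✗; 3' end CGC has 3 G/C ✓; length 27 ✓ — fails.
F4 (27 nt, A=7 T=8 G=7 C=5): longest run = 2 ✓; Tm = 64.9 + 41·(12 − 16.4)/27 = 58.2°C ✓; 3' end TAA has 0 G/C, need ≥1 ✗; length 27 ✓ — fails.
F5 (22 nt, A=6 T=6 G=6 C=4): longest run = 3 ✓; Tm = 64.9 + 41·(10 − 16.4)/22 = 53.0°C, outside 53.7–61.2°C ✗; 3' end AAT has 0 G/C, need ≥1 ✗; length 22, outside 24–27 ✗ — fails.

None of the candidates satisfy all criteria.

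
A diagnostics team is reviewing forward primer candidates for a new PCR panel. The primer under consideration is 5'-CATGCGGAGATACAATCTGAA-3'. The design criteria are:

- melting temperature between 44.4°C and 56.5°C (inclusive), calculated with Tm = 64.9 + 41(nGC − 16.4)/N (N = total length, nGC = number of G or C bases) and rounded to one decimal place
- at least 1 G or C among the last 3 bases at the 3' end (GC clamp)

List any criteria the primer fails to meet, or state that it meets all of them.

Base counts: A=8, T=4, G=5, C=4 (length 21).
Tm: Tm = 64.9 + 41·(9 − 16.4)/21 = 50.5°C ✓
GC clamp: 3' end GAA has 1 G/C ✓

Meets all criteria.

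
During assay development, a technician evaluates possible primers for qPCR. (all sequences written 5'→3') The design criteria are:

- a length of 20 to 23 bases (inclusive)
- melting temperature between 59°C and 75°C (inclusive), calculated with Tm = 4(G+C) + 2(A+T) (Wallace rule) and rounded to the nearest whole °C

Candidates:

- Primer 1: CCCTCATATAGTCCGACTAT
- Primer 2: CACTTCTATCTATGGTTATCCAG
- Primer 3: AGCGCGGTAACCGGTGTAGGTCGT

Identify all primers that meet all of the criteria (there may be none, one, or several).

Primer 1 (20 nt, A=5 T=6 G=2 C=7): length 20 ✓; Tm = 2·11 + 4·9 = 58°C, outside 59–75°C ✗ — fails.
Primer 2 (23 nt, A=5 T=9 G=3 C=6): length 23 ✓; Tm = 2·14 + 4·9 = 64°C ✓ — passes.
Primer 3 (24 nt, A=4 T=5 G=10 C=5): length 24, outside 20–23 ✗; Tm = 2·9 + 4·15 = 78°C, outside 59–75°C ✗ — fails.

Primer 2 only.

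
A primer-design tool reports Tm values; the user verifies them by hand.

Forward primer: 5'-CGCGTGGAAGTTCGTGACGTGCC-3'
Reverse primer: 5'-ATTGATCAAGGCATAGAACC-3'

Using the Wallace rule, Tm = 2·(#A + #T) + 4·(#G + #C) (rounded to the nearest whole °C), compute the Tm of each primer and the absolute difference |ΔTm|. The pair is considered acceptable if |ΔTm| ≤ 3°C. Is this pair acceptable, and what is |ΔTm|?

Forward: A=3 T=5 G=9 C=6 → Tm = 2·8 + 4·15 = 76°C.
Reverse: A=8 T=4 G=4 C=4 → Tm = 2·12 + 4·8 = 56°C.
|ΔTm| = |76 − 56| = 20°C, > 3°C.

|ΔTm| = 20°C; the pair is not acceptable.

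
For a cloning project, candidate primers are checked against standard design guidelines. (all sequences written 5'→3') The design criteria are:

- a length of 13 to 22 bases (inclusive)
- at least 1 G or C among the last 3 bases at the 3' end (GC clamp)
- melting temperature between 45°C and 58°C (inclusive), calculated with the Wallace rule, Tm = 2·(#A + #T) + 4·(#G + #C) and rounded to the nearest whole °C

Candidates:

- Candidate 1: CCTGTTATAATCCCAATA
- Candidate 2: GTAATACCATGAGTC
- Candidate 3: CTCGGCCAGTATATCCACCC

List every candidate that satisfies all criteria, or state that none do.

None of the candidates satisfy all criteria.

Candidate 1 (18 nt, A=6 T=6 G=1 C=5): length 18 ✓; 3' end ATA has 0 G/C, need ≥1 ✗; Tm = 2·12 + 4·6 = 48°C ✓ — fails.
Candidate 2 (15 nt, A=5 T=4 G=3 C=3): length 15 ✓; 3' end GTC has 2 G/C ✓; Tm = 2·9 + 4·6 = 42°C, outside 45–58°C ✗ — fails.
Candidate 3 (20 nt, A=4 T=4 G=3 C=9): length 20 ✓; 3' end CCC has 3 G/C ✓; Tm = 2·8 + 4·12 = 64°C, outside 45–58°C ✗ — fails.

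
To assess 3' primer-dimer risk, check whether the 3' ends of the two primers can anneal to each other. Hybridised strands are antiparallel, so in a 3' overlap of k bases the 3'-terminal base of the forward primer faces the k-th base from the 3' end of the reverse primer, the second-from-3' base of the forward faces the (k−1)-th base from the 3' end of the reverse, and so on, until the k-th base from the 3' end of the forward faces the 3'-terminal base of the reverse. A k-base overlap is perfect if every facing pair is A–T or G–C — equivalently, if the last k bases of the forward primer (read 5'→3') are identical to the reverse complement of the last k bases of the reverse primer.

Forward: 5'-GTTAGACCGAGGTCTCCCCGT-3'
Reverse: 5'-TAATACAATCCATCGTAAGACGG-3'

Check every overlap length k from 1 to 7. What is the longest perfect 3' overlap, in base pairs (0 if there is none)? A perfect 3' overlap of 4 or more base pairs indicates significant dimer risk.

Last 7 bases (5'→3') — forward …TCCCCGT, reverse …AAGACGG.
Reverse complement of the reverse primer's last 7 bases: CCGTCTT; its first k bases are the reverse complement of the reverse primer's last k bases, so a perfect k-base overlap needs the forward primer's last k bases to equal them.
Comparing (forward last k vs required): k=1: T vs C ✗; k=2: GT vs CC ✗; k=3: CGT vs CCG ✗; k=4: CCGT vs CCGT ✓; k=5: CCCGT vs CCGTC ✗; k=6: CCCCGT vs CCGTCT ✗; k=7: TCCCCGT vs CCGTCTT ✗.
Only k = 4 is perfect, so the longest perfect 3' overlap is 4.

Longest perfect overlap: 4 complementary base pairs; significant dimer risk (threshold 4).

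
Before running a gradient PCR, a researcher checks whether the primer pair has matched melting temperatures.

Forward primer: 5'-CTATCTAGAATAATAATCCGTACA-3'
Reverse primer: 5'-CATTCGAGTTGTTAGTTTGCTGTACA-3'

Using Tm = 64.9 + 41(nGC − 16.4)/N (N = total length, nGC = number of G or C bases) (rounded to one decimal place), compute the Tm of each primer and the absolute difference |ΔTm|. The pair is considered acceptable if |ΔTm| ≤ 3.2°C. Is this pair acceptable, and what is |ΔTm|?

Forward: G+C = 7, N = 24 → Tm = 64.9 + 41·(7 − 16.4)/24 = 48.8°C.
Reverse: G+C = 10, N = 26 → Tm = 64.9 + 41·(10 − 16.4)/26 = 54.8°C.
|ΔTm| = |48.8 − 54.8| = 6.0°C, > 3.2°C.

|ΔTm| = 6.0°C; the pair is not acceptable.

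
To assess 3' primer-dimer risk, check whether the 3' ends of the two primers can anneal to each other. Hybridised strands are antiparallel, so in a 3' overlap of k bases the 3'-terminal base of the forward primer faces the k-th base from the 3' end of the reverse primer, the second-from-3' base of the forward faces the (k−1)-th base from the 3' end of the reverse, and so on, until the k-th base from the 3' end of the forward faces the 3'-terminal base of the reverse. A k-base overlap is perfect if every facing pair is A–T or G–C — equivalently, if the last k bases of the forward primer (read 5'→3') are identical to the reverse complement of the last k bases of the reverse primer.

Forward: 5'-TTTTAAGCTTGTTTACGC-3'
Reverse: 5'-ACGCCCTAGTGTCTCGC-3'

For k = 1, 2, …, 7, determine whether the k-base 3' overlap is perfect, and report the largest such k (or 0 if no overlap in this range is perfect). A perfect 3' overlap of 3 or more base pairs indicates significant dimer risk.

Longest perfect overlap: 2 complementary base pairs; below the dimer-risk threshold (threshold 3).

Last 7 bases (5'→3') — forward …TTTACGC, reverse …GTCTCGC.
Reverse complement of the reverse primer's last 7 bases: GCGAGAC; its first k bases are the reverse complement of the reverse primer's last k bases, so a perfect k-base overlap needs the forward primer's last k bases to equal them.
Comparing (forward last k vs required): k=1: C vs G ✗; k=2: GC vs GC ✓; k=3: CGC vs GCG ✗; k=4: ACGC vs GCGA ✗; k=5: TACGC vs GCGAG ✗; k=6: TTACGC vs GCGAGA ✗; k=7: TTTACGC vs GCGAGAC ✗.
Only k = 2 is perfect, so the longest perfect 3' overlap is 2.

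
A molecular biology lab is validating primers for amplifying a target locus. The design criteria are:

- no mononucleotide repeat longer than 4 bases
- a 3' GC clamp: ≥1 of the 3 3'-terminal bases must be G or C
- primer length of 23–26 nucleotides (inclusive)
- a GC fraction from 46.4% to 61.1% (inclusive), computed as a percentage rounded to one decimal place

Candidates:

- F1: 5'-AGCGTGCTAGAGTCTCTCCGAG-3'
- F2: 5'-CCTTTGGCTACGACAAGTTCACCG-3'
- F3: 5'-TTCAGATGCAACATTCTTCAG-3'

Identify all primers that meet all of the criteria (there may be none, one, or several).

F1 (22 nt, A=4 T=5 G=7 C=6): longest run = 2 ✓; 3' end GAG has 2 G/C ✓; length 22, outside 23–26 ✗; GC 13/22 = 59.1% ✓ — fails.
F2 (24 nt, A=5 T=6 G=5 C=8): longest run = 3 ✓; 3' end CCG has 3 G/C ✓; length 24 ✓; GC 13/24 = 54.2% ✓ — passes.
F3 (21 nt, A=6 T=7 G=3 C=5): longest run = 2 ✓; 3' end CAG has 2 G/C ✓; length 21, outside 23–26 ✗; GC 8/21 = 38.1%, outside 46.4–61.1% ✗ — fails.

F2 only.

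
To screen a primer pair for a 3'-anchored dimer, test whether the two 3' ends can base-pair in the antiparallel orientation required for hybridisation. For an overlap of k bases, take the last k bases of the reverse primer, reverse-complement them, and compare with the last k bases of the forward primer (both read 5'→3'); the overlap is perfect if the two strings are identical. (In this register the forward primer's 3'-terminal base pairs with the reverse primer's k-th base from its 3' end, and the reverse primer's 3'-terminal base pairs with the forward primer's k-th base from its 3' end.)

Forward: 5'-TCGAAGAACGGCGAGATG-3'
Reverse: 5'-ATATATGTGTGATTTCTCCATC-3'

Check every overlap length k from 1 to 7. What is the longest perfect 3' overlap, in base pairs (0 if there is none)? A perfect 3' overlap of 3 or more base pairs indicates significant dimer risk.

Longest perfect overlap: 4 complementary base pairs; significant dimer risk (threshold 3).

Last 7 bases (5'→3') — forward …CGAGATG, reverse …CTCCATC.
Reverse complement of the reverse primer's last 7 bases: GATGGAG; its first k bases are the reverse complement of the reverse primer's last k bases, so a perfect k-base overlap needs the forward primer's last k bases to equal them.
Comparing (forward last k vs required): k=1: G vs G ✓; k=2: TG vs GA ✗; k=3: ATG vs GAT ✗; k=4: GATG vs GATG ✓; k=5: AGATG vs GATGG ✗; k=6: GAGATG vs GATGGA ✗; k=7: CGAGATG vs GATGGAG ✗.
Perfect overlaps at k = 1, 4; the largest is 4.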